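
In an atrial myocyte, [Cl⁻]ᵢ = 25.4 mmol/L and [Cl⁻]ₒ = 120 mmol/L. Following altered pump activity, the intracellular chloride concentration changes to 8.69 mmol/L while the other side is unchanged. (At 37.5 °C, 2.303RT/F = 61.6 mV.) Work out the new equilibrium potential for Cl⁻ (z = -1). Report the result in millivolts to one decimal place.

After the shift: [Cl⁻]_out = 120, [Cl⁻]_in = 8.69 mmol/L.
E_new = (61.6/-1)·log₁₀(120/8.69) = -61.60 · (1.1402) = -70.23 mV

-70.2 mV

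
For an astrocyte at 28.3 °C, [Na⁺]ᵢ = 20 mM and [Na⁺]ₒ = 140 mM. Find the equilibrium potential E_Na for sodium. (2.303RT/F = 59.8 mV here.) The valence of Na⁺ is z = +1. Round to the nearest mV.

E = (59.8/z) · log₁₀([Na⁺]_out/[Na⁺]_in) with z = +1.
= (59.8/1) · log₁₀(140/20) = 59.80 · log₁₀(7)
= 59.80 · (0.8451) = 50.54 mV

51 mV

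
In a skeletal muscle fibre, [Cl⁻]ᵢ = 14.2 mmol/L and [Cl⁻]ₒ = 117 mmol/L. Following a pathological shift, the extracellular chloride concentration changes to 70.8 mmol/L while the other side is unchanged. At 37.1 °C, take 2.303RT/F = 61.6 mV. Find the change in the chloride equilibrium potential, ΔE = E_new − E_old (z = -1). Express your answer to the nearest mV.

13 mV

E_old = (61.6/-1)·log₁₀(117/14.2) = -56.42 mV
E_new = (61.6/-1)·log₁₀(70.8/14.2) = -42.98 mV
ΔE = -42.98 − (-56.42) = 13.44 mV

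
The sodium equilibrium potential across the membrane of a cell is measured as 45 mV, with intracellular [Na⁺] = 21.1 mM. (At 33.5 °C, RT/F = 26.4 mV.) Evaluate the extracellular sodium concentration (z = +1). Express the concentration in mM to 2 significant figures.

Nernst: E = (26.4/1) · ln([out]/[in]), so ln([out]/[in]) = 45.0 × 1 / 26.4 = 1.7045.
[out]/[in] = e^(1.7045) = 5.499.
[out] = 5.499 × 21.1 = 116 mM.

120 mM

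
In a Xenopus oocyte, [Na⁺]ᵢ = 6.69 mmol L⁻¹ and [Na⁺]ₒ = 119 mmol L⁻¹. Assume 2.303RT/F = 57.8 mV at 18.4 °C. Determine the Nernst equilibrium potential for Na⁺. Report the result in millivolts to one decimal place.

72.3 mV

E = (57.8/z) · log₁₀([Na⁺]_out/[Na⁺]_in) with z = +1.
= (57.8/1) · log₁₀(119/6.69) = 57.80 · log₁₀(17.79)
= 57.80 · (1.2501) = 72.26 mV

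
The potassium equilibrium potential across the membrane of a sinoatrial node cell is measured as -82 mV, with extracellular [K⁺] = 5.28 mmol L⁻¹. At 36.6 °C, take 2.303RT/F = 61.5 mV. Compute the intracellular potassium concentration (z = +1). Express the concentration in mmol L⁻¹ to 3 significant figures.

114 mmol L⁻¹

Nernst: E = (61.5/1) · log₁₀([out]/[in]), so log₁₀([out]/[in]) = -82.0 × 1 / 61.5 = -1.3333.
[out]/[in] = 10^(-1.3333) = 0.04642.
[in] = 5.28 / 0.04642 = 113.8 mmol L⁻¹.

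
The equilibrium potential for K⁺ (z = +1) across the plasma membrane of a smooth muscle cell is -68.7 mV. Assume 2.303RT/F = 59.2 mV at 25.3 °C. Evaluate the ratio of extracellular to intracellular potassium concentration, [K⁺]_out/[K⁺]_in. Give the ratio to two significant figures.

0.069

log₁₀([out]/[in]) = E·z/(59.2) = -68.7 × 1 / 59.2 = -1.1605
[out]/[in] = 10^(-1.1605) = 0.06911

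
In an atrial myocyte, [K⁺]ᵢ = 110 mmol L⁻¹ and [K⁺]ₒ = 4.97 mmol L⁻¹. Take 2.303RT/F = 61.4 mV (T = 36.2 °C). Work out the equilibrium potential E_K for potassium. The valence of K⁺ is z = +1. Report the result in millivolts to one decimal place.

E = (61.4/z) · log₁₀([K⁺]_out/[K⁺]_in) with z = +1.
= (61.4/1) · log₁₀(4.97/110) = 61.40 · log₁₀(0.04518)
= 61.40 · (-1.3450) = -82.59 mV

-82.6 mV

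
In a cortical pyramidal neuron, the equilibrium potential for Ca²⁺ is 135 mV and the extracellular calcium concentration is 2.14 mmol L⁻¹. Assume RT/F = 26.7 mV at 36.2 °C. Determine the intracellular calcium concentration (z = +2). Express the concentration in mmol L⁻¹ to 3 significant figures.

0.0000868 mmol L⁻¹

Nernst: E = (26.7/2) · ln([out]/[in]), so ln([out]/[in]) = 135.0 × 2 / 26.7 = 10.1124.
[out]/[in] = e^(10.1124) = 2.465e+04.
[in] = 2.14 / 2.465e+04 = 8.683e-05 mmol L⁻¹.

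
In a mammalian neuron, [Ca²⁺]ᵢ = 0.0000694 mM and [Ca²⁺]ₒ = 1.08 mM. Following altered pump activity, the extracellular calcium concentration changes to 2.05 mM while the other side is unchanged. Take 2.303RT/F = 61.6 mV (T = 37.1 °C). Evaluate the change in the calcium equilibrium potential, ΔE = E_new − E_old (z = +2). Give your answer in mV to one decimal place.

E_old = (61.6/2)·log₁₀(1.08/0.0000694) = 129.12 mV
E_new = (61.6/2)·log₁₀(2.05/0.0000694) = 137.69 mV
ΔE = 137.69 − (129.12) = 8.57 mV

8.6 mV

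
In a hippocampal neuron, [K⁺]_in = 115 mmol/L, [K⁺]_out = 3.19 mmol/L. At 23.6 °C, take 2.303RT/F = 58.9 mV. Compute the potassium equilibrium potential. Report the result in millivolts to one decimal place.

-91.7 mV

E = (58.9/z) · log₁₀([K⁺]_out/[K⁺]_in) with z = +1.
= (58.9/1) · log₁₀(3.19/115) = 58.90 · log₁₀(0.02774)
= 58.90 · (-1.5569) = -91.70 mV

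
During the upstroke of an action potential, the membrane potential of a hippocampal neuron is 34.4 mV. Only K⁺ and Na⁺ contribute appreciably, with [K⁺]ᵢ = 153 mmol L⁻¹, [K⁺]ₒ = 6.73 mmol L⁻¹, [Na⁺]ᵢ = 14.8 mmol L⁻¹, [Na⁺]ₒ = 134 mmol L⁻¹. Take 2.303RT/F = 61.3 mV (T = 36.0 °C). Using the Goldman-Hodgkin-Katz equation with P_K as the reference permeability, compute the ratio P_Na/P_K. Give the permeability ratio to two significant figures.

6.9

Let α = P_Na/P_K. GHK: Vm = 61.3·log₁₀[(Kₒ + α·Naₒ)/(Kᵢ + α·Naᵢ)].
10^(Vm/61.3) = 10^(34.4/61.3) = 3.6406
So 3.6406·(Kᵢ + α·Naᵢ) = Kₒ + α·Naₒ → α = (3.6406·153.0 − 6.73) / (134.0 − 3.6406·14.8)
α = (557 − 6.73) / (134.0 − 53.88) = 550.3/80.12 = 6.868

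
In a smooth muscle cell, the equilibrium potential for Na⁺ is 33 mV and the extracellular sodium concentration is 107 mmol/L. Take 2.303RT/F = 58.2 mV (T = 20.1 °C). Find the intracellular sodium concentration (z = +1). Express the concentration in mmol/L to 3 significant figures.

Nernst: E = (58.2/1) · log₁₀([out]/[in]), so log₁₀([out]/[in]) = 33.0 × 1 / 58.2 = 0.5670.
[out]/[in] = 10^(0.5670) = 3.69.
[in] = 107 / 3.69 = 29 mmol/L.

29.0 mmol/L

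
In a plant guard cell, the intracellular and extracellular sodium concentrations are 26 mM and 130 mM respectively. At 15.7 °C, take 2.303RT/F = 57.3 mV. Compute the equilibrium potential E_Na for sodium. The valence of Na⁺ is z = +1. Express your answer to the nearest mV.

40 mV

E = (57.3/z) · log₁₀([Na⁺]_out/[Na⁺]_in) with z = +1.
= (57.3/1) · log₁₀(130/26) = 57.30 · log₁₀(5)
= 57.30 · (0.6990) = 40.05 mV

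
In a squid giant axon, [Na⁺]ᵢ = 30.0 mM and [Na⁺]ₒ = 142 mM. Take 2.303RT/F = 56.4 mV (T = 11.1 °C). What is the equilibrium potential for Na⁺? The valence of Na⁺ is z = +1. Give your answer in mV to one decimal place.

E = (56.4/z) · log₁₀([Na⁺]_out/[Na⁺]_in) with z = +1.
= (56.4/1) · log₁₀(142/30.0) = 56.40 · log₁₀(4.733)
= 56.40 · (0.6752) = 38.08 mV

38.1 mV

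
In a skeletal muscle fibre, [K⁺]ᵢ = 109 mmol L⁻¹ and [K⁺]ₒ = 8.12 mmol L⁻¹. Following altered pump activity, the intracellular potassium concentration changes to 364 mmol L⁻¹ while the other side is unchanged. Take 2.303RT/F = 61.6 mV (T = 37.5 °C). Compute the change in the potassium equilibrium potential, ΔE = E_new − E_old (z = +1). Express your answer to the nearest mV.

-32 mV

E_old = (61.6/1)·log₁₀(8.12/109) = -69.48 mV
E_new = (61.6/1)·log₁₀(8.12/364) = -101.74 mV
ΔE = -101.74 − (-69.48) = -32.26 mV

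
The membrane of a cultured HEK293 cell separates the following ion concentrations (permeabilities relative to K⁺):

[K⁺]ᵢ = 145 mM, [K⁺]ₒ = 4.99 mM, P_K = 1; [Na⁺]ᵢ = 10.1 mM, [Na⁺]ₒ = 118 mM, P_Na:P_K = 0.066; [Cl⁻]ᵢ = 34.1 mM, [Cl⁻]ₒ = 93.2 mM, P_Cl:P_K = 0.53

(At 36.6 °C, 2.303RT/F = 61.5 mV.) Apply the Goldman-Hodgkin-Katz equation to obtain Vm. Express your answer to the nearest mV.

Vm = 61.5 · log₁₀[(Σ P·[cation]ₒ + Σ P·[anion]ᵢ) / (Σ P·[cation]ᵢ + Σ P·[anion]ₒ)]
Numerator = 1×4.99 + 0.066×118 + 0.53×34.1 = 30.85
Denominator = 1×145 + 0.066×10.1 + 0.53×93.2 = 195.1
Vm = 61.5 · log₁₀(0.15816) = 61.5 × (-0.8009) = -49.26 mV

-49 mV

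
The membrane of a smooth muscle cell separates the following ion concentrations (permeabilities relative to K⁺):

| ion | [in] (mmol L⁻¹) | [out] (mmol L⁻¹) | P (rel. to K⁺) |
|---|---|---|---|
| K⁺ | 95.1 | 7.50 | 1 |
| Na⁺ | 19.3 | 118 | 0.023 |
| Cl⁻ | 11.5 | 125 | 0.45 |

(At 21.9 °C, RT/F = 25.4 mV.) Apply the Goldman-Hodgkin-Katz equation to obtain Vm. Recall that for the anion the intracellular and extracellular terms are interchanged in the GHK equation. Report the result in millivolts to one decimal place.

-58.1 mV

Vm = 25.4 · ln[(Σ P·[cation]ₒ + Σ P·[anion]ᵢ) / (Σ P·[cation]ᵢ + Σ P·[anion]ₒ)]
Numerator = 1×7.50 + 0.023×118 + 0.45×11.5 = 15.39
Denominator = 1×95.1 + 0.023×19.3 + 0.45×125 = 151.8
Vm = 25.4 · ln(0.10138) = 25.4 × (-2.2889) = -58.14 mV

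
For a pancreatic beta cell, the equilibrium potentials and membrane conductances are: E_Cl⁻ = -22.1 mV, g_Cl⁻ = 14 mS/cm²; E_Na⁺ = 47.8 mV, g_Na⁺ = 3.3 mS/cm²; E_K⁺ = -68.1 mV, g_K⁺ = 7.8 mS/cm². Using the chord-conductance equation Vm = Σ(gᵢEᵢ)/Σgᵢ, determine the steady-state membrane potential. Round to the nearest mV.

Σ gᵢEᵢ = 14·(-22.1) + 3.3·(47.8) + 7.8·(-68.1) = -682.84
Σ gᵢ = 14 + 3.3 + 7.8 = 25.1
Vm = -682.84 / 25.1 = -27.20 mV

-27 mV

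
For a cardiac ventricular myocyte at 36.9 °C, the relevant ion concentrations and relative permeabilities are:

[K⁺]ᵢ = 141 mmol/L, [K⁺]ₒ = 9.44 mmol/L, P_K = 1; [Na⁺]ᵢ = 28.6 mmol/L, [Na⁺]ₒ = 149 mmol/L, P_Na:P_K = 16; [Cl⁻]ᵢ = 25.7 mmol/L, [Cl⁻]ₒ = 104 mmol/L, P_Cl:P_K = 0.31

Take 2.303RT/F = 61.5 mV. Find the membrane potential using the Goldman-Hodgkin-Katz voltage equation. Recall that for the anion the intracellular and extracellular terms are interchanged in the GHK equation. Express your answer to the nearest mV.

Vm = 61.5 · log₁₀[(Σ P·[cation]ₒ + Σ P·[anion]ᵢ) / (Σ P·[cation]ᵢ + Σ P·[anion]ₒ)]
Numerator = 1×9.44 + 16×149 + 0.31×25.7 = 2401
Denominator = 1×141 + 16×28.6 + 0.31×104 = 630.8
Vm = 61.5 · log₁₀(3.8067) = 61.5 × (0.5805) = 35.70 mV

36 mV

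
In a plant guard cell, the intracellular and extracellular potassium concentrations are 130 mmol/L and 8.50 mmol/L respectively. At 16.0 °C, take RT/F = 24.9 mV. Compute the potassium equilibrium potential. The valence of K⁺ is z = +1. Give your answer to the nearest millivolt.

E = (24.9/z) · ln([K⁺]_out/[K⁺]_in) with z = +1.
= (24.9/1) · ln(8.50/130) = 24.90 · ln(0.06538)
= 24.90 · (-2.7275) = -67.91 mV

-68 mV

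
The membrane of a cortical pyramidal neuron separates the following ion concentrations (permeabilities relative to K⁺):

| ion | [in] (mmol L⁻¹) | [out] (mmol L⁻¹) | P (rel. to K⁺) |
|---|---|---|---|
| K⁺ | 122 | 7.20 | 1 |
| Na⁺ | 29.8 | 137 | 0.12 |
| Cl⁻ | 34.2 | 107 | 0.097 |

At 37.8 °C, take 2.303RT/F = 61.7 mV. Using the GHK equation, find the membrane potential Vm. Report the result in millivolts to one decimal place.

-43.4 mV

Vm = 61.7 · log₁₀[(Σ P·[cation]ₒ + Σ P·[anion]ᵢ) / (Σ P·[cation]ᵢ + Σ P·[anion]ₒ)]
Numerator = 1×7.20 + 0.12×137 + 0.097×34.2 = 26.96
Denominator = 1×122 + 0.12×29.8 + 0.097×107 = 136
Vm = 61.7 · log₁₀(0.19828) = 61.7 × (-0.7027) = -43.36 mV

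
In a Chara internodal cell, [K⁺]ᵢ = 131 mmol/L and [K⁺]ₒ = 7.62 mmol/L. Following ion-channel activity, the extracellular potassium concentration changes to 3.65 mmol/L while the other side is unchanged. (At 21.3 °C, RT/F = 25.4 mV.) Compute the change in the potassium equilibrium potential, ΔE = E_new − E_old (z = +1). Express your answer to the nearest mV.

E_old = (25.4/1)·ln(7.62/131) = -72.25 mV
E_new = (25.4/1)·ln(3.65/131) = -90.94 mV
ΔE = -90.94 − (-72.25) = -18.70 mV

-19 mV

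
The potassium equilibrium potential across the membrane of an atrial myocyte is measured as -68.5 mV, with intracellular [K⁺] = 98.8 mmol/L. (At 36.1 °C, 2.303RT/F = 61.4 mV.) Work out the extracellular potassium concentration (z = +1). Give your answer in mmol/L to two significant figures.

Nernst: E = (61.4/1) · log₁₀([out]/[in]), so log₁₀([out]/[in]) = -68.5 × 1 / 61.4 = -1.1156.
[out]/[in] = 10^(-1.1156) = 0.07662.
[out] = 0.07662 × 98.8 = 7.57 mmol/L.

7.6 mmol/L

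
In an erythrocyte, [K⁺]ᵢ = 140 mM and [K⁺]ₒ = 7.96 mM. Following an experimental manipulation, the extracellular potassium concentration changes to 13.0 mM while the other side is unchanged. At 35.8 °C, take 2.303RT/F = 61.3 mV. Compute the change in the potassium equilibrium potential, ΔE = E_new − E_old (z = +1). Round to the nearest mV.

E_old = (61.3/1)·log₁₀(7.96/140) = -76.33 mV
E_new = (61.3/1)·log₁₀(13.0/140) = -63.27 mV
ΔE = -63.27 − (-76.33) = 13.06 mV

13 mV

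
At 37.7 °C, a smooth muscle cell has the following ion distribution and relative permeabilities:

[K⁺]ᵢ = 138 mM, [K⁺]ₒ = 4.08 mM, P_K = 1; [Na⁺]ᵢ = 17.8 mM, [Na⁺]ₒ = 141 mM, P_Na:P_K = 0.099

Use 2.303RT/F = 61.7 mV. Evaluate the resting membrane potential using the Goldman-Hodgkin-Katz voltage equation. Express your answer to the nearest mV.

Vm = 61.7 · log₁₀[(Σ P·[cation]ₒ + Σ P·[anion]ᵢ) / (Σ P·[cation]ᵢ + Σ P·[anion]ₒ)]
Numerator = 1×4.08 + 0.099×141 = 18.04
Denominator = 1×138 + 0.099×17.8 = 139.8
Vm = 61.7 · log₁₀(0.12907) = 61.7 × (-0.8892) = -54.86 mV

-55 mV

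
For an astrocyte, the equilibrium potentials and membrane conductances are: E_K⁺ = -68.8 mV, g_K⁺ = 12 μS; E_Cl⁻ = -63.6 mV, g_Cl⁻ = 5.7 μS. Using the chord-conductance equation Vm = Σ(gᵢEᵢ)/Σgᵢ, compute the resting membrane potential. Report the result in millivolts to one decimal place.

-67.1 mV

Σ gᵢEᵢ = 12·(-68.8) + 5.7·(-63.6) = -1188.12
Σ gᵢ = 12 + 5.7 = 17.7
Vm = -1188.12 / 17.7 = -67.13 mV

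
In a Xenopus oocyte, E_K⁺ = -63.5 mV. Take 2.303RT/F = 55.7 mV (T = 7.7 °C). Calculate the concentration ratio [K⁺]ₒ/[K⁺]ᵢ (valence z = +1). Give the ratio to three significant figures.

log₁₀([out]/[in]) = E·z/(55.7) = -63.5 × 1 / 55.7 = -1.1400
[out]/[in] = 10^(-1.1400) = 0.07244

0.0724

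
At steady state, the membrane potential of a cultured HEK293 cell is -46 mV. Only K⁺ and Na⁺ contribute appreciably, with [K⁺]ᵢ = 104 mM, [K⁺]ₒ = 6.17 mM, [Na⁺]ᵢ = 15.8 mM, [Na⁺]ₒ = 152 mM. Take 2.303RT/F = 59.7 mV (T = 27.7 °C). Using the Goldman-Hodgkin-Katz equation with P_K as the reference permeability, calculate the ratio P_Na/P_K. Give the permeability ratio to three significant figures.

0.0768

Let α = P_Na/P_K. GHK: Vm = 59.7·log₁₀[(Kₒ + α·Naₒ)/(Kᵢ + α·Naᵢ)].
10^(Vm/59.7) = 10^(-46.0/59.7) = 0.16962
So 0.16962·(Kᵢ + α·Naᵢ) = Kₒ + α·Naₒ → α = (0.16962·104.0 − 6.17) / (152.0 − 0.16962·15.8)
α = (17.64 − 6.17) / (152.0 − 2.68) = 11.47/149.3 = 0.07682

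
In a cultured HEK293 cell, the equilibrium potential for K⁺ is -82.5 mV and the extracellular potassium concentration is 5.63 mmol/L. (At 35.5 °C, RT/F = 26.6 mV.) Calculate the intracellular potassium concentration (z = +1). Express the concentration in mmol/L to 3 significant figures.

125 mmol/L

Nernst: E = (26.6/1) · ln([out]/[in]), so ln([out]/[in]) = -82.5 × 1 / 26.6 = -3.1015.
[out]/[in] = e^(-3.1015) = 0.04498.
[in] = 5.63 / 0.04498 = 125.2 mmol/L.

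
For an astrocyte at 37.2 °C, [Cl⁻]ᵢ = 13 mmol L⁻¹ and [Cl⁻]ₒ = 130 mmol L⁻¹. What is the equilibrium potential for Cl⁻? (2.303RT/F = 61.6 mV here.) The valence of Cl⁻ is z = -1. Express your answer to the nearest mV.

-62 mV

E = (61.6/z) · log₁₀([Cl⁻]_out/[Cl⁻]_in) with z = -1.
For an anion, dividing by z = -1 reverses the sign.
= (61.6/-1) · log₁₀(130/13) = -61.60 · log₁₀(10)
= -61.60 · (1.0000) = -61.60 mV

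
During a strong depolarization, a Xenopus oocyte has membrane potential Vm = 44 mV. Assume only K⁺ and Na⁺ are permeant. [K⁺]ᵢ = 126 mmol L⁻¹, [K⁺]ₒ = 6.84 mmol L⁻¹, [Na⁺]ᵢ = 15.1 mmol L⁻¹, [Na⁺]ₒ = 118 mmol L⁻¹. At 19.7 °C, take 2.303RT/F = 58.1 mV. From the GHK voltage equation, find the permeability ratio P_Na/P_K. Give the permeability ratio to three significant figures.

22.6

Let α = P_Na/P_K. GHK: Vm = 58.1·log₁₀[(Kₒ + α·Naₒ)/(Kᵢ + α·Naᵢ)].
10^(Vm/58.1) = 10^(44.0/58.1) = 5.7189
So 5.7189·(Kᵢ + α·Naᵢ) = Kₒ + α·Naₒ → α = (5.7189·126.0 − 6.84) / (118.0 − 5.7189·15.1)
α = (720.6 − 6.84) / (118.0 − 86.36) = 713.7/31.64 = 22.56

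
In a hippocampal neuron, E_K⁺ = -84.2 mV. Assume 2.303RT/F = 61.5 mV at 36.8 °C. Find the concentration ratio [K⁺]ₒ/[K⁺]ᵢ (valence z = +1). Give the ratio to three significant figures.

log₁₀([out]/[in]) = E·z/(61.5) = -84.2 × 1 / 61.5 = -1.3691
[out]/[in] = 10^(-1.3691) = 0.04275

0.0427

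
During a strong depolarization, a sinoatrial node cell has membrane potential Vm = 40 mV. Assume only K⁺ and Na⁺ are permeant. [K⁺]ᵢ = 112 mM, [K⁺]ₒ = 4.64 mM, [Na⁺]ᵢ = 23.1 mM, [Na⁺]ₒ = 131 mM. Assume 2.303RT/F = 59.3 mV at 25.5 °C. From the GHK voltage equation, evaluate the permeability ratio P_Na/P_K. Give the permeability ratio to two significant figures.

24

Let α = P_Na/P_K. GHK: Vm = 59.3·log₁₀[(Kₒ + α·Naₒ)/(Kᵢ + α·Naᵢ)].
10^(Vm/59.3) = 10^(40.0/59.3) = 4.7265
So 4.7265·(Kᵢ + α·Naᵢ) = Kₒ + α·Naₒ → α = (4.7265·112.0 − 4.64) / (131.0 − 4.7265·23.1)
α = (529.4 − 4.64) / (131.0 − 109.2) = 524.7/21.82 = 24.05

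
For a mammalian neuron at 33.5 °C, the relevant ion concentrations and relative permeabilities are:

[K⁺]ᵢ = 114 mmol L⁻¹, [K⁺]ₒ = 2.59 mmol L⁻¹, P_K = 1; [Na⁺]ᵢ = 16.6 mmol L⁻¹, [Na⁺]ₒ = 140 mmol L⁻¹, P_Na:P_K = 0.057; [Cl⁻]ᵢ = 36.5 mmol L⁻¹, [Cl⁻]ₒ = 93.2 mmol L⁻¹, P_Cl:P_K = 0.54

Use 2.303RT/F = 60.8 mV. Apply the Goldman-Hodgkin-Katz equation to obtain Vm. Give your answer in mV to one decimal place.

Vm = 60.8 · log₁₀[(Σ P·[cation]ₒ + Σ P·[anion]ᵢ) / (Σ P·[cation]ᵢ + Σ P·[anion]ₒ)]
Numerator = 1×2.59 + 0.057×140 + 0.54×36.5 = 30.28
Denominator = 1×114 + 0.057×16.6 + 0.54×93.2 = 165.3
Vm = 60.8 · log₁₀(0.18321) = 60.8 × (-0.7370) = -44.81 mV

-44.8 mV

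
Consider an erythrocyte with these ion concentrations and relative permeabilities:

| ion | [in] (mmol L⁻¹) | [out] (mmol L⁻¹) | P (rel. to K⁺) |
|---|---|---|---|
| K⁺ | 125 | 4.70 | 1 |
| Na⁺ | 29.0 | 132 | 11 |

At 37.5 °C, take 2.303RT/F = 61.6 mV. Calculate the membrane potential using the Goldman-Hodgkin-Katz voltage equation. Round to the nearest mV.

32 mV

Vm = 61.6 · log₁₀[(Σ P·[cation]ₒ + Σ P·[anion]ᵢ) / (Σ P·[cation]ᵢ + Σ P·[anion]ₒ)]
Numerator = 1×4.70 + 11×132 = 1457
Denominator = 1×125 + 11×29.0 = 444
Vm = 61.6 · log₁₀(3.2809) = 61.6 × (0.5160) = 31.78 mV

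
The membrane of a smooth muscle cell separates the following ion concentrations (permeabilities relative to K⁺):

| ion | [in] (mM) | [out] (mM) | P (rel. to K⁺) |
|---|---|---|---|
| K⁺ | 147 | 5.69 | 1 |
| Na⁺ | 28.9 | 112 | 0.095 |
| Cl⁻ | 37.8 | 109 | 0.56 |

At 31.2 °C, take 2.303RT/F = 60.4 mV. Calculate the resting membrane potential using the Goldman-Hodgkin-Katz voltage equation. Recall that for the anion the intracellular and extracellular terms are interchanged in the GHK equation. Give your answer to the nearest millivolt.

Vm = 60.4 · log₁₀[(Σ P·[cation]ₒ + Σ P·[anion]ᵢ) / (Σ P·[cation]ᵢ + Σ P·[anion]ₒ)]
Numerator = 1×5.69 + 0.095×112 + 0.56×37.8 = 37.5
Denominator = 1×147 + 0.095×28.9 + 0.56×109 = 210.8
Vm = 60.4 · log₁₀(0.1779) = 60.4 × (-0.7498) = -45.29 mV

-45 mV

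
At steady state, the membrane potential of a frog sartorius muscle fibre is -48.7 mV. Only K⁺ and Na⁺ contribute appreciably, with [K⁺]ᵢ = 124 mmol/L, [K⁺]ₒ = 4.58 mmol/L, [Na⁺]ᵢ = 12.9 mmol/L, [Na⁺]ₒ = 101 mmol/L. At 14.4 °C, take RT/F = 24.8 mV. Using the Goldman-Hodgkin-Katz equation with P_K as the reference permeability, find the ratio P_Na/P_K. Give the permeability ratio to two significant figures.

Let α = P_Na/P_K. GHK: Vm = 24.8·ln[(Kₒ + α·Naₒ)/(Kᵢ + α·Naᵢ)].
e^(Vm/24.8) = e^(-48.7/24.8) = 0.14034
So 0.14034·(Kᵢ + α·Naᵢ) = Kₒ + α·Naₒ → α = (0.14034·124.0 − 4.58) / (101.0 − 0.14034·12.9)
α = (17.4 − 4.58) / (101.0 − 1.81) = 12.82/99.19 = 0.1293

0.13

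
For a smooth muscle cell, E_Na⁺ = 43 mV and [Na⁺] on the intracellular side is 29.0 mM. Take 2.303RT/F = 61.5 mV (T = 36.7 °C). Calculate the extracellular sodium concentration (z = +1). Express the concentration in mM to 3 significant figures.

Nernst: E = (61.5/1) · log₁₀([out]/[in]), so log₁₀([out]/[in]) = 43.0 × 1 / 61.5 = 0.6992.
[out]/[in] = 10^(0.6992) = 5.002.
[out] = 5.002 × 29.0 = 145.1 mM.

145 mM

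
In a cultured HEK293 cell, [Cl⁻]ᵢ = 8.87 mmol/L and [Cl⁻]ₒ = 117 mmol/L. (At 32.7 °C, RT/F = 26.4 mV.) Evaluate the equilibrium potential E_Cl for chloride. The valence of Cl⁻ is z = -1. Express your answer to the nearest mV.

E = (26.4/z) · ln([Cl⁻]_out/[Cl⁻]_in) with z = -1.
For an anion, dividing by z = -1 reverses the sign.
= (26.4/-1) · ln(117/8.87) = -26.40 · ln(13.19)
= -26.40 · (2.5795) = -68.10 mV

-68 mV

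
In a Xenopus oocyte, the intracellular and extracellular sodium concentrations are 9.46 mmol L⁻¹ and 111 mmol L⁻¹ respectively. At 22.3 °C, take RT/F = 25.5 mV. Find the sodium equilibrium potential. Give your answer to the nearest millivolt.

63 mV

E = (25.5/z) · ln([Na⁺]_out/[Na⁺]_in) with z = +1.
= (25.5/1) · ln(111/9.46) = 25.50 · ln(11.73)
= 25.50 · (2.4625) = 62.79 mV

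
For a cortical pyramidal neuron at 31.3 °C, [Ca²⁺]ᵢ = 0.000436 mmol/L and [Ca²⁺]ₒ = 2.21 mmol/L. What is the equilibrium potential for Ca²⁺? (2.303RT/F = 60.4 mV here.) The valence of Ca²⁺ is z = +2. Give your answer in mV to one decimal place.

111.9 mV

E = (60.4/z) · log₁₀([Ca²⁺]_out/[Ca²⁺]_in) with z = +2.
= (60.4/2) · log₁₀(2.21/0.000436) = 30.20 · log₁₀(5069)
= 30.20 · (3.7049) = 111.89 mV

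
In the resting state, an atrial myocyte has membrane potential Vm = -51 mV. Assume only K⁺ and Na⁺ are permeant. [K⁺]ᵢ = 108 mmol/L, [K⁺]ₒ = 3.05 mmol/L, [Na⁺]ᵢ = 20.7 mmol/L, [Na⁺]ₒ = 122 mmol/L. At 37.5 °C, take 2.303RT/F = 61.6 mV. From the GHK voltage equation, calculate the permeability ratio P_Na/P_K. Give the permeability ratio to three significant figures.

0.109

Let α = P_Na/P_K. GHK: Vm = 61.6·log₁₀[(Kₒ + α·Naₒ)/(Kᵢ + α·Naᵢ)].
10^(Vm/61.6) = 10^(-51.0/61.6) = 0.14862
So 0.14862·(Kᵢ + α·Naᵢ) = Kₒ + α·Naₒ → α = (0.14862·108.0 − 3.05) / (122.0 − 0.14862·20.7)
α = (16.05 − 3.05) / (122.0 − 3.076) = 13/118.9 = 0.1093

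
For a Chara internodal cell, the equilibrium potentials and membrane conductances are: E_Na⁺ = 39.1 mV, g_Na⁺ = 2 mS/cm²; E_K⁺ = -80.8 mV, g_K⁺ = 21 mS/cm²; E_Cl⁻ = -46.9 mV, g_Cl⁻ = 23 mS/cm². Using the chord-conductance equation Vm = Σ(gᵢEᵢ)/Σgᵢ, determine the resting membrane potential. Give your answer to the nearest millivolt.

Σ gᵢEᵢ = 2·(39.1) + 21·(-80.8) + 23·(-46.9) = -2697.30
Σ gᵢ = 2 + 21 + 23 = 46
Vm = -2697.30 / 46 = -58.64 mV

-59 mV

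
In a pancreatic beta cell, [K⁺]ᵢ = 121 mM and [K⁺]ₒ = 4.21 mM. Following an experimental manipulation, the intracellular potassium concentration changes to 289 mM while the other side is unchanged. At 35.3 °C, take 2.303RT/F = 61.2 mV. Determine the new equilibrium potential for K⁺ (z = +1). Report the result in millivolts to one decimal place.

-112.4 mV

After the shift: [K⁺]_out = 4.21, [K⁺]_in = 289 mM.
E_new = (61.2/1)·log₁₀(4.21/289) = 61.20 · (-1.8366) = -112.40 mV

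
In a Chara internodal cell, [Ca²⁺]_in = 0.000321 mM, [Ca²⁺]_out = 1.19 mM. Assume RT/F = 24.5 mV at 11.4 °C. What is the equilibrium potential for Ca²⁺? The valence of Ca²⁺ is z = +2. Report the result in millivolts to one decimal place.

100.7 mV

E = (24.5/z) · ln([Ca²⁺]_out/[Ca²⁺]_in) with z = +2.
= (24.5/2) · ln(1.19/0.000321) = 12.25 · ln(3707)
= 12.25 · (8.2180) = 100.67 mV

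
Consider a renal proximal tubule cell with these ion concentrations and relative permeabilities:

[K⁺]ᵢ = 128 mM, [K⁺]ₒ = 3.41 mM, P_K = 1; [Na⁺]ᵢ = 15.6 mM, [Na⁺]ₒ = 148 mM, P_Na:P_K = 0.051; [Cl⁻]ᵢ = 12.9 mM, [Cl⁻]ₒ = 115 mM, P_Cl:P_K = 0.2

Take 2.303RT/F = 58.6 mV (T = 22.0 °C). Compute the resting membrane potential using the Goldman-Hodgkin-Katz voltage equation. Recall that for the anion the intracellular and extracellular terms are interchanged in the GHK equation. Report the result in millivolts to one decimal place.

Vm = 58.6 · log₁₀[(Σ P·[cation]ₒ + Σ P·[anion]ᵢ) / (Σ P·[cation]ᵢ + Σ P·[anion]ₒ)]
Numerator = 1×3.41 + 0.051×148 + 0.2×12.9 = 13.54
Denominator = 1×128 + 0.051×15.6 + 0.2×115 = 151.8
Vm = 58.6 · log₁₀(0.089186) = 58.6 × (-1.0497) = -61.51 mV

-61.5 mV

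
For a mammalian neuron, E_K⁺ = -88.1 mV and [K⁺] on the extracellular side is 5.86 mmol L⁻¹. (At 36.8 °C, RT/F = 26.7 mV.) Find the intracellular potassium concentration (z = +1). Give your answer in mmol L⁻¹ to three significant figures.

Nernst: E = (26.7/1) · ln([out]/[in]), so ln([out]/[in]) = -88.1 × 1 / 26.7 = -3.2996.
[out]/[in] = e^(-3.2996) = 0.0369.
[in] = 5.86 / 0.0369 = 158.8 mmol L⁻¹.

159 mmol L⁻¹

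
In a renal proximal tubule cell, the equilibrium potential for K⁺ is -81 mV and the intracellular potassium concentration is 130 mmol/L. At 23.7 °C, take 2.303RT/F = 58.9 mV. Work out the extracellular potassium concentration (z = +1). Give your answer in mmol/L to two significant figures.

Nernst: E = (58.9/1) · log₁₀([out]/[in]), so log₁₀([out]/[in]) = -81.0 × 1 / 58.9 = -1.3752.
[out]/[in] = 10^(-1.3752) = 0.04215.
[out] = 0.04215 × 130 = 5.479 mmol/L.

5.5 mmol/L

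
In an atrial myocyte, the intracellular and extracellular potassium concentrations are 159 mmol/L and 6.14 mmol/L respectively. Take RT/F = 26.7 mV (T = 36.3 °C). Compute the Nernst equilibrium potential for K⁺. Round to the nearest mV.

-87 mV

E = (26.7/z) · ln([K⁺]_out/[K⁺]_in) with z = +1.
= (26.7/1) · ln(6.14/159) = 26.70 · ln(0.03862)
= 26.70 · (-3.2541) = -86.88 mV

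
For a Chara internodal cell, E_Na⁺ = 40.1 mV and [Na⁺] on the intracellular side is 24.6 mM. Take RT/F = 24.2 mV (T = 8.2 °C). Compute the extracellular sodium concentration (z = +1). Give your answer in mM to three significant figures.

Nernst: E = (24.2/1) · ln([out]/[in]), so ln([out]/[in]) = 40.1 × 1 / 24.2 = 1.6570.
[out]/[in] = e^(1.6570) = 5.244.
[out] = 5.244 × 24.6 = 129 mM.

129 mM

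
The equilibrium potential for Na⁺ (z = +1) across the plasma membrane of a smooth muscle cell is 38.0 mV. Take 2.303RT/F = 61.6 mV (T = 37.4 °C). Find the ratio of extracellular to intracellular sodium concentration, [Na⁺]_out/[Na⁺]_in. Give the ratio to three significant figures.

4.14

log₁₀([out]/[in]) = E·z/(61.6) = 38.0 × 1 / 61.6 = 0.6169
[out]/[in] = 10^(0.6169) = 4.139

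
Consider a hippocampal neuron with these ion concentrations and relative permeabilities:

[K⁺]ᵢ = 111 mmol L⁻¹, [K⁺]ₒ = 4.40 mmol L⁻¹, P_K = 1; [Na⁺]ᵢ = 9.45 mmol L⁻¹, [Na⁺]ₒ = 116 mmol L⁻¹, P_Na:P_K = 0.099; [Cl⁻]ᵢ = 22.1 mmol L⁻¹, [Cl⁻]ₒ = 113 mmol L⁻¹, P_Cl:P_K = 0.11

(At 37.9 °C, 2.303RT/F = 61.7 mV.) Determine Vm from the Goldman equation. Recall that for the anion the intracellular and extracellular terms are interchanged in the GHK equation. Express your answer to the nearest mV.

-51 mV

Vm = 61.7 · log₁₀[(Σ P·[cation]ₒ + Σ P·[anion]ᵢ) / (Σ P·[cation]ᵢ + Σ P·[anion]ₒ)]
Numerator = 1×4.40 + 0.099×116 + 0.11×22.1 = 18.32
Denominator = 1×111 + 0.099×9.45 + 0.11×113 = 124.4
Vm = 61.7 · log₁₀(0.14727) = 61.7 × (-0.8319) = -51.33 mV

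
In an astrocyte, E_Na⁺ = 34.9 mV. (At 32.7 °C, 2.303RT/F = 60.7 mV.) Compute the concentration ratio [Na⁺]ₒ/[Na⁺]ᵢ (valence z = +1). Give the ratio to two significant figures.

log₁₀([out]/[in]) = E·z/(60.7) = 34.9 × 1 / 60.7 = 0.5750
[out]/[in] = 10^(0.5750) = 3.758

3.8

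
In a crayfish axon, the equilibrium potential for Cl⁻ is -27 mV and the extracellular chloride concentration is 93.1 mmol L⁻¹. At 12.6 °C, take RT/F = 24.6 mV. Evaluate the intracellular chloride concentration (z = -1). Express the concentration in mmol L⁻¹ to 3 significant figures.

Nernst: E = (24.6/-1) · ln([out]/[in]), so ln([out]/[in]) = -27.0 × -1 / 24.6 = 1.0976.
[out]/[in] = e^(1.0976) = 2.997.
[in] = 93.1 / 2.997 = 31.07 mmol L⁻¹.

31.1 mmol L⁻¹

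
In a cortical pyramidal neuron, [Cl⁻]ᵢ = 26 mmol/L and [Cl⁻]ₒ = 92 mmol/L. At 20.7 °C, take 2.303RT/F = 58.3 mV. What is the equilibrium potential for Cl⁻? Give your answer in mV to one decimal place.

E = (58.3/z) · log₁₀([Cl⁻]_out/[Cl⁻]_in) with z = -1.
For an anion, dividing by z = -1 reverses the sign.
= (58.3/-1) · log₁₀(92/26) = -58.30 · log₁₀(3.538)
= -58.30 · (0.5488) = -32.00 mV

-32.0 mV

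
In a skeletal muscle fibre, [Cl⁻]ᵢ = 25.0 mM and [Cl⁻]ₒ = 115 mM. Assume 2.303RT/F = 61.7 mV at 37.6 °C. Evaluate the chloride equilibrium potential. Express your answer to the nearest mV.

-41 mV

E = (61.7/z) · log₁₀([Cl⁻]_out/[Cl⁻]_in) with z = -1.
For an anion, dividing by z = -1 reverses the sign.
= (61.7/-1) · log₁₀(115/25.0) = -61.70 · log₁₀(4.6)
= -61.70 · (0.6628) = -40.89 mV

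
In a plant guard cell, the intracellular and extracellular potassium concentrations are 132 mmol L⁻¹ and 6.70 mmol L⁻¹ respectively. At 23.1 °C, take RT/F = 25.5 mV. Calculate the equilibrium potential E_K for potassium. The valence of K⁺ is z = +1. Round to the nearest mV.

E = (25.5/z) · ln([K⁺]_out/[K⁺]_in) with z = +1.
= (25.5/1) · ln(6.70/132) = 25.50 · ln(0.05076)
= 25.50 · (-2.9807) = -76.01 mV

-76 mV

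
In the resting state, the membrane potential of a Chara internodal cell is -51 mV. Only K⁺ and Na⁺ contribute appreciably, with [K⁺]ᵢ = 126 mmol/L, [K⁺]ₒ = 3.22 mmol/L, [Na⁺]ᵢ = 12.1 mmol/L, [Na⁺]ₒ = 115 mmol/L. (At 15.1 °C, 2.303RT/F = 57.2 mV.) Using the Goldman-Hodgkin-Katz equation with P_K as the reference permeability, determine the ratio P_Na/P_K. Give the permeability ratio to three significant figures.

0.114

Let α = P_Na/P_K. GHK: Vm = 57.2·log₁₀[(Kₒ + α·Naₒ)/(Kᵢ + α·Naᵢ)].
10^(Vm/57.2) = 10^(-51.0/57.2) = 0.12835
So 0.12835·(Kᵢ + α·Naᵢ) = Kₒ + α·Naₒ → α = (0.12835·126.0 − 3.22) / (115.0 − 0.12835·12.1)
α = (16.17 − 3.22) / (115.0 − 1.553) = 12.95/113.4 = 0.1142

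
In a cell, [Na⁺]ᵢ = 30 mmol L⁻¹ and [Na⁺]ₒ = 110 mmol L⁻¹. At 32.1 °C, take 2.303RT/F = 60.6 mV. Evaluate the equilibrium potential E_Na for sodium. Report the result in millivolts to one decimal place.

34.2 mV

E = (60.6/z) · log₁₀([Na⁺]_out/[Na⁺]_in) with z = +1.
= (60.6/1) · log₁₀(110/30) = 60.60 · log₁₀(3.667)
= 60.60 · (0.5643) = 34.19 mV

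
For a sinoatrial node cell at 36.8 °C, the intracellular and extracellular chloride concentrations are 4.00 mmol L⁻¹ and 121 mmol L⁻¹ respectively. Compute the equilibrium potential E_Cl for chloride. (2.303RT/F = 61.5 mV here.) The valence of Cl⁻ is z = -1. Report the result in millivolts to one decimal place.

E = (61.5/z) · log₁₀([Cl⁻]_out/[Cl⁻]_in) with z = -1.
For an anion, dividing by z = -1 reverses the sign.
= (61.5/-1) · log₁₀(121/4.00) = -61.50 · log₁₀(30.25)
= -61.50 · (1.4807) = -91.06 mV

-91.1 mV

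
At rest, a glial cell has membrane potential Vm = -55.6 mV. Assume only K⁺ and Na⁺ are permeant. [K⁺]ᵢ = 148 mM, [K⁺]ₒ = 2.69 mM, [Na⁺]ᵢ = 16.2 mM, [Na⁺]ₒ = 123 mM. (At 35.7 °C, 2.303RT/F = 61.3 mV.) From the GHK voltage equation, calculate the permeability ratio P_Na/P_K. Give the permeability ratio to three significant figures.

0.129

Let α = P_Na/P_K. GHK: Vm = 61.3·log₁₀[(Kₒ + α·Naₒ)/(Kᵢ + α·Naᵢ)].
10^(Vm/61.3) = 10^(-55.6/61.3) = 0.12388
So 0.12388·(Kᵢ + α·Naᵢ) = Kₒ + α·Naₒ → α = (0.12388·148.0 − 2.69) / (123.0 − 0.12388·16.2)
α = (18.33 − 2.69) / (123.0 − 2.007) = 15.64/121 = 0.1293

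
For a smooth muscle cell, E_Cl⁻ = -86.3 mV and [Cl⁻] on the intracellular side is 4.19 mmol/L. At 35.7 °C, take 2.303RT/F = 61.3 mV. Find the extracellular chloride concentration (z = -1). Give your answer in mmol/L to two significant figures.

110 mmol/L

Nernst: E = (61.3/-1) · log₁₀([out]/[in]), so log₁₀([out]/[in]) = -86.3 × -1 / 61.3 = 1.4078.
[out]/[in] = 10^(1.4078) = 25.58.
[out] = 25.58 × 4.19 = 107.2 mmol/L.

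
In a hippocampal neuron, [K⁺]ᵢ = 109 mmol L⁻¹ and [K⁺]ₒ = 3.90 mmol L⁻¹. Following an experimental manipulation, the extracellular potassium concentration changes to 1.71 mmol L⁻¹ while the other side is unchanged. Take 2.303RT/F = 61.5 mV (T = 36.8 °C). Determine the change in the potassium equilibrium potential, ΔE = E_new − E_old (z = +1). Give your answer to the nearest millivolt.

-22 mV

E_old = (61.5/1)·log₁₀(3.90/109) = -88.95 mV
E_new = (61.5/1)·log₁₀(1.71/109) = -110.97 mV
ΔE = -110.97 − (-88.95) = -22.02 mV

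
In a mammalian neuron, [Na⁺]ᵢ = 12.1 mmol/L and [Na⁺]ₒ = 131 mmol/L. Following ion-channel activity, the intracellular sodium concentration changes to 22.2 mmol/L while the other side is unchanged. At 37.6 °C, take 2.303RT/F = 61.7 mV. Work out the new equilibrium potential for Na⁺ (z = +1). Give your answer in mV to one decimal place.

47.6 mV

After the shift: [Na⁺]_out = 131, [Na⁺]_in = 22.2 mmol/L.
E_new = (61.7/1)·log₁₀(131/22.2) = 61.70 · (0.7709) = 47.57 mV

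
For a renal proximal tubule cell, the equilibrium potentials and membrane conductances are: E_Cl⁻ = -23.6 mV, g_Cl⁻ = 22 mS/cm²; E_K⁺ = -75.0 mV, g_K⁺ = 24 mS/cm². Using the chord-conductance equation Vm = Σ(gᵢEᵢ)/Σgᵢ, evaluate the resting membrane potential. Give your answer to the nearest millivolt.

-50 mV

Σ gᵢEᵢ = 22·(-23.6) + 24·(-75.0) = -2319.20
Σ gᵢ = 22 + 24 = 46
Vm = -2319.20 / 46 = -50.42 mV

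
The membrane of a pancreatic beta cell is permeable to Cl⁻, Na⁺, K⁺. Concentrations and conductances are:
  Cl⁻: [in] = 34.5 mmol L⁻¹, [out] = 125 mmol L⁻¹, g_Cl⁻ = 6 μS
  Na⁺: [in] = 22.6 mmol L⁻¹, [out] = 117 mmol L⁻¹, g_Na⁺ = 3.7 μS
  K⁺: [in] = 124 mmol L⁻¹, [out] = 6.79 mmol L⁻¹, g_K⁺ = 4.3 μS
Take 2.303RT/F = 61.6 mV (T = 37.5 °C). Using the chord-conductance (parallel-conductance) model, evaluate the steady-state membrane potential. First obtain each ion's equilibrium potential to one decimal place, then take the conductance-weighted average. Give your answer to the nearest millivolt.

-27 mV

E_Cl⁻ = (61.6/-1)·log₁₀(125/34.5) = -34.4 mV
E_Na⁺ = (61.6/1)·log₁₀(117/22.6) = 44.0 mV
E_K⁺ = (61.6/1)·log₁₀(6.79/124) = -77.7 mV
Vm = (Σ gᵢEᵢ)/(Σ gᵢ) = (6·-34.4 + 3.7·44.0 + 4.3·-77.7) / (6 + 3.7 + 4.3)
= -377.71 / 14 = -26.98 mV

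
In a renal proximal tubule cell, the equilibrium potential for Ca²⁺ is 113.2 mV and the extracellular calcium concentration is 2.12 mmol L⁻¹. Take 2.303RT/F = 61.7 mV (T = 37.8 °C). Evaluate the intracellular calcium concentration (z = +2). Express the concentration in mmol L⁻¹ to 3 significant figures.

0.000454 mmol L⁻¹

Nernst: E = (61.7/2) · log₁₀([out]/[in]), so log₁₀([out]/[in]) = 113.2 × 2 / 61.7 = 3.6694.
[out]/[in] = 10^(3.6694) = 4671.
[in] = 2.12 / 4671 = 0.0004539 mmol L⁻¹.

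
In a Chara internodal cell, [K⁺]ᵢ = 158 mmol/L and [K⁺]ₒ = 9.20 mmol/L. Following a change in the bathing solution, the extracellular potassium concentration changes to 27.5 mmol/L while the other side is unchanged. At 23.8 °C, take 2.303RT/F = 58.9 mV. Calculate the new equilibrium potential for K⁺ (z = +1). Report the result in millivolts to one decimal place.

-44.7 mV

After the shift: [K⁺]_out = 27.5, [K⁺]_in = 158 mmol/L.
E_new = (58.9/1)·log₁₀(27.5/158) = 58.90 · (-0.7593) = -44.72 mV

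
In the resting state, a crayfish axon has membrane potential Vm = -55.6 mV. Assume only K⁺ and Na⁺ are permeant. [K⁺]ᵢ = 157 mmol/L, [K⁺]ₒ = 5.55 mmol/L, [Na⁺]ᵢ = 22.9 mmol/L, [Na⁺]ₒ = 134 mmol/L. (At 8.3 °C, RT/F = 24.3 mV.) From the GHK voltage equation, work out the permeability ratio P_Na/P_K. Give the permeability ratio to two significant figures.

Let α = P_Na/P_K. GHK: Vm = 24.3·ln[(Kₒ + α·Naₒ)/(Kᵢ + α·Naᵢ)].
e^(Vm/24.3) = e^(-55.6/24.3) = 0.10146
So 0.10146·(Kᵢ + α·Naᵢ) = Kₒ + α·Naₒ → α = (0.10146·157.0 − 5.55) / (134.0 − 0.10146·22.9)
α = (15.93 − 5.55) / (134.0 − 2.323) = 10.38/131.7 = 0.07883

0.079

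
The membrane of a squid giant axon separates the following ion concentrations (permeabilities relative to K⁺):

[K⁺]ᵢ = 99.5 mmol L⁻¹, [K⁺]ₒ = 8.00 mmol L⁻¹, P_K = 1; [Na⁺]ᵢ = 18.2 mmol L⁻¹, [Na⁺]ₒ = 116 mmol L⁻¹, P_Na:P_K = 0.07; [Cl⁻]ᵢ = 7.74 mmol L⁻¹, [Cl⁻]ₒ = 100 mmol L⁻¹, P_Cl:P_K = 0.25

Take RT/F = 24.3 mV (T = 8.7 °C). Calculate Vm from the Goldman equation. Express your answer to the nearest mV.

Vm = 24.3 · ln[(Σ P·[cation]ₒ + Σ P·[anion]ᵢ) / (Σ P·[cation]ᵢ + Σ P·[anion]ₒ)]
Numerator = 1×8.00 + 0.07×116 + 0.25×7.74 = 18.05
Denominator = 1×99.5 + 0.07×18.2 + 0.25×100 = 125.8
Vm = 24.3 · ln(0.14355) = 24.3 × (-1.9411) = -47.17 mV

-47 mV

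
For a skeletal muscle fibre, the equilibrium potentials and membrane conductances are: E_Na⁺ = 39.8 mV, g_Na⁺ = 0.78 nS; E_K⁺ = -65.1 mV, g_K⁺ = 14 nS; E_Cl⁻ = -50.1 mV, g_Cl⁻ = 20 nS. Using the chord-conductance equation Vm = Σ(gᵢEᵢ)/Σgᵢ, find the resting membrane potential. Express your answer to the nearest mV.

-54 mV

Σ gᵢEᵢ = 0.78·(39.8) + 14·(-65.1) + 20·(-50.1) = -1882.36
Σ gᵢ = 0.78 + 14 + 20 = 34.78
Vm = -1882.36 / 34.78 = -54.12 mV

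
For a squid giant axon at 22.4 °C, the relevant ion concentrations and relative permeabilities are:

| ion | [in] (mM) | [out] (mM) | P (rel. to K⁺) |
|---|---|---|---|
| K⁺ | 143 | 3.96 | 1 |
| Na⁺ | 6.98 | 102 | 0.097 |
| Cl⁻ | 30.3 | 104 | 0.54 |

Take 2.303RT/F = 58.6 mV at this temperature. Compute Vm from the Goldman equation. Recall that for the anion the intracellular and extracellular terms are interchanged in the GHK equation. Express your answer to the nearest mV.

-48 mV

Vm = 58.6 · log₁₀[(Σ P·[cation]ₒ + Σ P·[anion]ᵢ) / (Σ P·[cation]ᵢ + Σ P·[anion]ₒ)]
Numerator = 1×3.96 + 0.097×102 + 0.54×30.3 = 30.22
Denominator = 1×143 + 0.097×6.98 + 0.54×104 = 199.8
Vm = 58.6 · log₁₀(0.1512) = 58.6 × (-0.8204) = -48.08 mV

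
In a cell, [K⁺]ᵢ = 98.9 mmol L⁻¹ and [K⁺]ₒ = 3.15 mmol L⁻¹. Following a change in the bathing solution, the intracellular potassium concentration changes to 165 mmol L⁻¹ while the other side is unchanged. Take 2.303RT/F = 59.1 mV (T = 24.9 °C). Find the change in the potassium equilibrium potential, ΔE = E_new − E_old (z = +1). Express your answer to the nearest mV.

-13 mV

E_old = (59.1/1)·log₁₀(3.15/98.9) = -88.47 mV
E_new = (59.1/1)·log₁₀(3.15/165) = -101.60 mV
ΔE = -101.60 − (-88.47) = -13.14 mV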